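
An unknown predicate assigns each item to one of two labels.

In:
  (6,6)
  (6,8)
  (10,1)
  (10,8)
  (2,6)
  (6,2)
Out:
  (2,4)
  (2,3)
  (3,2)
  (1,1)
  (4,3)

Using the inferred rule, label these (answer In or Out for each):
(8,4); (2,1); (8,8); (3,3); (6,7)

'In' ⟺ sum ≥ 8.
In: (8,4), since 8+4 = 12. Out: (2,1), since 2+1 = 3. In: (8,8), since 8+8 = 16. Out: (3,3), since 3+3 = 6. In: (6,7), since 6+7 = 13.

In, Out, In, Out, In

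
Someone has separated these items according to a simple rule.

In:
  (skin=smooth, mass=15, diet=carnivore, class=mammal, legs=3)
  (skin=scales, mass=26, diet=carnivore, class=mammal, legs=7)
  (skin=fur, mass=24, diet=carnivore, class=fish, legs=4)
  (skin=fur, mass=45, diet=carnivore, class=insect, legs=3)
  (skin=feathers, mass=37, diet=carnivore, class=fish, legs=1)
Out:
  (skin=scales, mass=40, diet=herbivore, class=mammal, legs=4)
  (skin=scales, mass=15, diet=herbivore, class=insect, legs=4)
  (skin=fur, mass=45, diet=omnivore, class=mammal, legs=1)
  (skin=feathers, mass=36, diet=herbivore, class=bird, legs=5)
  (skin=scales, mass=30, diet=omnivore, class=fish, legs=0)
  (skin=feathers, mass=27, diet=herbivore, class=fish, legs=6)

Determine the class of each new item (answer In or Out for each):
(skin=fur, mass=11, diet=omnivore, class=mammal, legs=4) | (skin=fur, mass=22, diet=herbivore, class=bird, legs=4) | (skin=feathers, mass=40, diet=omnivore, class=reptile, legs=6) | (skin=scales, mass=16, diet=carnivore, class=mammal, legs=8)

Rule: diet is carnivore. This holds for each 'In' example and fails for each 'Out' one.

Out, Out, Out, In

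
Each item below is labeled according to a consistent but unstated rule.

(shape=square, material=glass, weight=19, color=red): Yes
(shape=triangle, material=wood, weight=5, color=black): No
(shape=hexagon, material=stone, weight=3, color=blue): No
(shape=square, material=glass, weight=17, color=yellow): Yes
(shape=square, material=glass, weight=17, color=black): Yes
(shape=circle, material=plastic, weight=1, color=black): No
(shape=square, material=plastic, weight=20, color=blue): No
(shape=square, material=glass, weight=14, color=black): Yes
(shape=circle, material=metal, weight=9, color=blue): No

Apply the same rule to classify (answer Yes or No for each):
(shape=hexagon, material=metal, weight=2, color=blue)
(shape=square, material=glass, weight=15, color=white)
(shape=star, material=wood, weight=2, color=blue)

No, Yes, No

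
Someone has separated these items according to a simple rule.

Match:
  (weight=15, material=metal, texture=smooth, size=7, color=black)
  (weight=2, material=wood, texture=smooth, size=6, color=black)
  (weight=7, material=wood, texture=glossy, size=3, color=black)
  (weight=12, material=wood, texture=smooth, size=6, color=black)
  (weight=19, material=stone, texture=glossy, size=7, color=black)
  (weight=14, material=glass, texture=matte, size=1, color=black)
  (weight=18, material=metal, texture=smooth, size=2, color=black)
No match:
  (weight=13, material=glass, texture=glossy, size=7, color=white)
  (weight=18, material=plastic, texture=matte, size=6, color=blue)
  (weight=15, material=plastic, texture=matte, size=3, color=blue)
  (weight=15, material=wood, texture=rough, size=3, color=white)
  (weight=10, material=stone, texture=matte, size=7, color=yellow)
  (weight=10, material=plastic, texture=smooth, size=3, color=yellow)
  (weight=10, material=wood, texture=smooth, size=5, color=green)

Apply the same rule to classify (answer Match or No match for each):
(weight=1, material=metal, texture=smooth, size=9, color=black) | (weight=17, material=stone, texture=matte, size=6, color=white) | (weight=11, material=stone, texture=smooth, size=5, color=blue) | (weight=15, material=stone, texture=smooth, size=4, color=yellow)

Match, No match, No match, No match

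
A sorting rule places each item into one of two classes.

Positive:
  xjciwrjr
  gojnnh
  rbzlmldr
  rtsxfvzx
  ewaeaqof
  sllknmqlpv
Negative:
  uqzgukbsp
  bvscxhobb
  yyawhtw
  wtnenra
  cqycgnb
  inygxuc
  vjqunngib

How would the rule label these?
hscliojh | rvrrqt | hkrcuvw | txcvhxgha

Positive, Positive, Negative, Negative

Comparing the two groups points to one rule — even length.
hscliojh: Positive (length 8).
rvrrqt: Positive (length 6).
hkrcuvw: Negative (length 7).
txcvhxgha: Negative (length 9).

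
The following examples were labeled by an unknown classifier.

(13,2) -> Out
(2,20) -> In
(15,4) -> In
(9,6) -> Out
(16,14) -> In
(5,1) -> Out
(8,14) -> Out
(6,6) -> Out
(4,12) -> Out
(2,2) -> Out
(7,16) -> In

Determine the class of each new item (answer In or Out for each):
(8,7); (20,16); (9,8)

The distinguishing property — max ≥ 15 — holds for all the 'In' cases and none of the 'Out' cases.
(8,7) — max 8, hence Out. (20,16) — max 20, hence In. (9,8) — max 9, hence Out.

Out, In, Out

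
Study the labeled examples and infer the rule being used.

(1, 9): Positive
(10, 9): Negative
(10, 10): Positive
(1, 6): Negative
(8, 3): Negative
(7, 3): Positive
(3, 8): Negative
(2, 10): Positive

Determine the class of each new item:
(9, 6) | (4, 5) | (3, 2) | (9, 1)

All 'Positive' examples share one property — sum is even — and every 'Negative' example lacks it.
Negative: (9, 6), since 9+6 = 15. Negative: (4, 5), since 4+5 = 9. Negative: (3, 2), since 3+2 = 5. Positive: (9, 1), since 9+1 = 10.

Negative, Negative, Negative, Positive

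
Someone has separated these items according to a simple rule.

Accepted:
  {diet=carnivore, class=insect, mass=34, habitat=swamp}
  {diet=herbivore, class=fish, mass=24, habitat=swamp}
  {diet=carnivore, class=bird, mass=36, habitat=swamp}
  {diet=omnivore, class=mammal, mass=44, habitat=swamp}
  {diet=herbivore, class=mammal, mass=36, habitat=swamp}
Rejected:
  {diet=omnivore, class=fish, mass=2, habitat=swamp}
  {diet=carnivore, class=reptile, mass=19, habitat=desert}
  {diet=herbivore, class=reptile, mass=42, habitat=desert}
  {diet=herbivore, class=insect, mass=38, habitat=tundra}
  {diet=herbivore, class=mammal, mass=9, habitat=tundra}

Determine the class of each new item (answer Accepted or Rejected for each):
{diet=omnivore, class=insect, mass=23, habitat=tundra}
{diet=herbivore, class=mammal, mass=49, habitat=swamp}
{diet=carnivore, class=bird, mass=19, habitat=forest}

Rejected, Accepted, Rejected

The distinguishing property — habitat is swamp AND mass ≥ 9 — holds for all the 'Accepted' cases and none of the 'Rejected' cases.
{diet=omnivore, class=insect, mass=23, habitat=tundra}: habitat is tundra, mass = 23, does not fit → Rejected. {diet=herbivore, class=mammal, mass=49, habitat=swamp}: habitat is swamp, mass = 49, fits → Accepted. {diet=carnivore, class=bird, mass=19, habitat=forest}: habitat is forest, mass = 19, does not fit → Rejected.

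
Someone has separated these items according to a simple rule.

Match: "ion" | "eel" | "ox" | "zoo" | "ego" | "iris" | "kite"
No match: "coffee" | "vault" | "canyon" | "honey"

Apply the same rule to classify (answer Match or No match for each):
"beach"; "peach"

No match, No match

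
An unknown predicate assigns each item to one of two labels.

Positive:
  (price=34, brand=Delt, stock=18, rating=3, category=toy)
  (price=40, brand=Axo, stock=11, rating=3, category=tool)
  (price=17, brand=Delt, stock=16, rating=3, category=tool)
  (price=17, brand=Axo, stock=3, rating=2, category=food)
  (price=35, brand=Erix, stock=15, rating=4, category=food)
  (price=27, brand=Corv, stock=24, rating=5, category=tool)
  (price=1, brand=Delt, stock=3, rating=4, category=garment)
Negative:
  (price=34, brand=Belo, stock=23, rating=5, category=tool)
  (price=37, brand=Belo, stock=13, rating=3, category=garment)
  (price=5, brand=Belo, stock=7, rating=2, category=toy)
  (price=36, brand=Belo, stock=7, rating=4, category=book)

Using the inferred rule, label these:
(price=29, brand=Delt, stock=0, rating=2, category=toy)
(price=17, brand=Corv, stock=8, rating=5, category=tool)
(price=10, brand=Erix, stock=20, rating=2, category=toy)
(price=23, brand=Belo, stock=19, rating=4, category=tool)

The common property of the 'Positive' items is: brand is not Belo. No 'Negative' item has it.
Positive: (price=29, brand=Delt, stock=0, rating=2, category=toy), since brand is Delt.
Positive: (price=17, brand=Corv, stock=8, rating=5, category=tool), since brand is Corv.
Positive: (price=10, brand=Erix, stock=20, rating=2, category=toy), since brand is Erix.
Negative: (price=23, brand=Belo, stock=19, rating=4, category=tool), since brand is Belo.

Positive, Positive, Positive, Negative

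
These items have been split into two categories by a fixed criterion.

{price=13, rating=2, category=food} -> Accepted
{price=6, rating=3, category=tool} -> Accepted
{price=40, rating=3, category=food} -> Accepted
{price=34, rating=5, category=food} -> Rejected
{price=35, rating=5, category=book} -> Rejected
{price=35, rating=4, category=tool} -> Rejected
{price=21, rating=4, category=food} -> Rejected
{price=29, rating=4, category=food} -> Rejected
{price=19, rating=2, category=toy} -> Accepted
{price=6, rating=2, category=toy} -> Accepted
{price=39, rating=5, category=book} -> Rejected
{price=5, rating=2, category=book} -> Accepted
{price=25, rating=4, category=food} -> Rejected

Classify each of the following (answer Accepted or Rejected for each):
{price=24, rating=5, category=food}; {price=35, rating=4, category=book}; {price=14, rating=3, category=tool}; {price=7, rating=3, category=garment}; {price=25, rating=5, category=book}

'Accepted' ⟺ rating ≤ 3.
Rejected: {price=24, rating=5, category=food}, since rating = 5. Rejected: {price=35, rating=4, category=book}, since rating = 4. Accepted: {price=14, rating=3, category=tool}, since rating = 3. Accepted: {price=7, rating=3, category=garment}, since rating = 3. Rejected: {price=25, rating=5, category=book}, since rating = 5.

Rejected, Rejected, Accepted, Accepted, Rejected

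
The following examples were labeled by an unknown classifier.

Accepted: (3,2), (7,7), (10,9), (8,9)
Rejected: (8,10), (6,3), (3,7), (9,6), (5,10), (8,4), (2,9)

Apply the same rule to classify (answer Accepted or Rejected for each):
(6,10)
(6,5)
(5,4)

Rejected, Accepted, Accepted

The classifier is using: |first − second| ≤ 1.
(6,10): Rejected (|6−10| = 4).
(6,5): Accepted (|6−5| = 1).
(5,4): Accepted (|5−4| = 1).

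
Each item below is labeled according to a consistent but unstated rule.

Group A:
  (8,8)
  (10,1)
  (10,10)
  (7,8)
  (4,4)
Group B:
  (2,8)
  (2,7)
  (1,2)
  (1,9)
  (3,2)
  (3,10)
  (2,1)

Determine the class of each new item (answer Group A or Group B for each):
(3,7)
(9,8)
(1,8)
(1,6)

The simplest hypothesis consistent with all the labels is: first ≥ 4.

Group B, Group A, Group B, Group B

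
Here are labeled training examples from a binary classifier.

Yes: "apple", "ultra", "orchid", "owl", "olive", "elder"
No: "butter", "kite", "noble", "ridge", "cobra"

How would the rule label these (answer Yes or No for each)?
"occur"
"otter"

Yes, Yes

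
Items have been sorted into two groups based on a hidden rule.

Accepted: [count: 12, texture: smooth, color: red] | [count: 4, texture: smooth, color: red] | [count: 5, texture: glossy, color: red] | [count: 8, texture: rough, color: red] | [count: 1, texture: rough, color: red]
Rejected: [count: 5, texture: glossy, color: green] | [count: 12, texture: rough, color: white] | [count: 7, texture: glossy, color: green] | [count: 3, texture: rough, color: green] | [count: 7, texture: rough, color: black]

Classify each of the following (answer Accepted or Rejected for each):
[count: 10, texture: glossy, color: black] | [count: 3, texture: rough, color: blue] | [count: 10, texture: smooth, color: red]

Rejected, Rejected, Accepted

All 'Accepted' examples share one property — color is red — and every 'Rejected' example lacks it.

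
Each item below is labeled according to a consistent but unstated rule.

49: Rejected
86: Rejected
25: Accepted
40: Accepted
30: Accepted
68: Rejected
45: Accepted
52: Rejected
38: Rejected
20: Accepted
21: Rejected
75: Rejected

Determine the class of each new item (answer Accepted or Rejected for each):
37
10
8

The rule appears to be: multiple of 5 AND at most 45.
Rejected: 37, since 37 = 5·7 + 2, 37 ≤ 45. Accepted: 10, since 10 = 5·2, 10 ≤ 45. Rejected: 8, since 8 = 5·1 + 3, 8 ≤ 45.

Rejected, Accepted, Rejected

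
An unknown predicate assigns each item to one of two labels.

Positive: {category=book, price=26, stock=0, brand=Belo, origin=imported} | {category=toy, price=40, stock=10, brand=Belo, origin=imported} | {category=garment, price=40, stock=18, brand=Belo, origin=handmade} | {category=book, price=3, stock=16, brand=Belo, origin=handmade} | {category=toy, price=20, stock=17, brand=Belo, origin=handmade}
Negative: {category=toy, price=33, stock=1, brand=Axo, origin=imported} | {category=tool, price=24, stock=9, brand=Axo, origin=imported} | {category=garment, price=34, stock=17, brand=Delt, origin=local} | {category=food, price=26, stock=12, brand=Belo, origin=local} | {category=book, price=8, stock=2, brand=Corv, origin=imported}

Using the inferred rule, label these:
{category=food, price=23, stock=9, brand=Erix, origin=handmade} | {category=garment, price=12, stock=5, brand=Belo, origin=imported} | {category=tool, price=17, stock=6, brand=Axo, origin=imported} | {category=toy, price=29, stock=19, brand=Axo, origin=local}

Negative, Positive, Negative, Negative

The classifier is using: brand is Belo AND stock ≠ 12.
{category=food, price=23, stock=9, brand=Erix, origin=handmade}: brand is Erix, stock = 9 — lacks this property, so Negative.
{category=garment, price=12, stock=5, brand=Belo, origin=imported}: brand is Belo, stock = 5 — checks out, so Positive.
{category=tool, price=17, stock=6, brand=Axo, origin=imported}: brand is Axo, stock = 6 — lacks this property, so Negative.
{category=toy, price=29, stock=19, brand=Axo, origin=local}: brand is Axo, stock = 19 — lacks this property, so Negative.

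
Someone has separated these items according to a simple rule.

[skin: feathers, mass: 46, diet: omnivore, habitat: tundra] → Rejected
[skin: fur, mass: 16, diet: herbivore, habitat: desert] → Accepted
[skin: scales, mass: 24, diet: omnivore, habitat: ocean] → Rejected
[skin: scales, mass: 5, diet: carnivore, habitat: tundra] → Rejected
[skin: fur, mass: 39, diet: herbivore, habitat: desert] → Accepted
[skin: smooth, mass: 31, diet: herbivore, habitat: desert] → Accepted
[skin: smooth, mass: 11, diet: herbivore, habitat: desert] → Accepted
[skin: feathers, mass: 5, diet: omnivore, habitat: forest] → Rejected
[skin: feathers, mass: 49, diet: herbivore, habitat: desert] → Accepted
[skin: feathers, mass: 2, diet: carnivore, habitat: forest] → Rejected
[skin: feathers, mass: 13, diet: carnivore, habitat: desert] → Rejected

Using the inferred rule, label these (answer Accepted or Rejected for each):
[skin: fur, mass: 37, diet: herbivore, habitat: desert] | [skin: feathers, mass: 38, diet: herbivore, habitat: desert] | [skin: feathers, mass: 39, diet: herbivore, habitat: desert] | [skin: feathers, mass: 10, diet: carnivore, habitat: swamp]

Accepted, Accepted, Accepted, Rejected

The simplest hypothesis consistent with all the labels is: diet is herbivore.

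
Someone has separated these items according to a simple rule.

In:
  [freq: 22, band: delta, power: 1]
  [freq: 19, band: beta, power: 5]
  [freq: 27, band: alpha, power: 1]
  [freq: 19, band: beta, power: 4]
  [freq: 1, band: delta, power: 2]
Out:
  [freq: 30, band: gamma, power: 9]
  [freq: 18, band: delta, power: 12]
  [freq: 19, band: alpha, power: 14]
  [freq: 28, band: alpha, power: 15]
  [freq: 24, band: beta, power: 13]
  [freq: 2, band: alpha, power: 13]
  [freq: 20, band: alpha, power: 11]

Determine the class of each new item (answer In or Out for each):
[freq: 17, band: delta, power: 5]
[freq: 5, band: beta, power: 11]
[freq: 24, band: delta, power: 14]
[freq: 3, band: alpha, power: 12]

In, Out, Out, Out

The simplest hypothesis consistent with all the labels is: power ≤ 5.
[freq: 17, band: delta, power: 5] → power = 5 → In.
[freq: 5, band: beta, power: 11] → power = 11 → Out.
[freq: 24, band: delta, power: 14] → power = 14 → Out.
[freq: 3, band: alpha, power: 12] → power = 12 → Out.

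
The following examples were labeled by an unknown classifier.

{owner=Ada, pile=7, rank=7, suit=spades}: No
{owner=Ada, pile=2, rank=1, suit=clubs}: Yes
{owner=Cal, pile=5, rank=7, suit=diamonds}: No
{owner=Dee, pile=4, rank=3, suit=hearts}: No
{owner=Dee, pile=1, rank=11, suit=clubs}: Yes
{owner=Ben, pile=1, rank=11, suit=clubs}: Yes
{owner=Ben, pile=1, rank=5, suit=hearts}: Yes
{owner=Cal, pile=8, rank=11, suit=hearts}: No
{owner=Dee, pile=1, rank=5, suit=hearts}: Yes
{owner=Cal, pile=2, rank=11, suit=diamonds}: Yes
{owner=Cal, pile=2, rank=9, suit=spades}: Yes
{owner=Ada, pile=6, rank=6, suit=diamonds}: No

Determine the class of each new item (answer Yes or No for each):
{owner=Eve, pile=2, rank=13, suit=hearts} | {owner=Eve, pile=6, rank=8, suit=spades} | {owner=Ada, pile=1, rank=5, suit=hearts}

Every 'Yes' example satisfies: pile ≤ 2. None of the 'No' examples do.

Yes, No, Yes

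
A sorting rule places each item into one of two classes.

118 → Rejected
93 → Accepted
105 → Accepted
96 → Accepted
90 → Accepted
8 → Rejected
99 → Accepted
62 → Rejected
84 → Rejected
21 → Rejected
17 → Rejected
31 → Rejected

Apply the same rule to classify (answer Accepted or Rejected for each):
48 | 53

Rejected, Rejected

A rule that fits every label: multiple of 3 AND at least 90 — true of each 'Accepted' example, false of each 'Rejected' one.
48: 48 = 3·16, 48 < 90 — lacks this property, so Rejected.
53: 53 = 3·17 + 2, 53 < 90 — lacks this property, so Rejected.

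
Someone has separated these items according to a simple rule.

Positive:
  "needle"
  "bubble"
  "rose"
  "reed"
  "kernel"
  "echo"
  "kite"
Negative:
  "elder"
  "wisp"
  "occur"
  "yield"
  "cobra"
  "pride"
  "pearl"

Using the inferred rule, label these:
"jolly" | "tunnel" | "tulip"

Negative, Positive, Negative

The common property of the 'Positive' items is: even length AND contains 'e'. No 'Negative' item has it.
"jolly": length 5, no 'e' — doesn't qualify, so Negative.
"tunnel": length 6, has 'e' — qualifies, so Positive.
"tulip": length 5, no 'e' — doesn't qualify, so Negative.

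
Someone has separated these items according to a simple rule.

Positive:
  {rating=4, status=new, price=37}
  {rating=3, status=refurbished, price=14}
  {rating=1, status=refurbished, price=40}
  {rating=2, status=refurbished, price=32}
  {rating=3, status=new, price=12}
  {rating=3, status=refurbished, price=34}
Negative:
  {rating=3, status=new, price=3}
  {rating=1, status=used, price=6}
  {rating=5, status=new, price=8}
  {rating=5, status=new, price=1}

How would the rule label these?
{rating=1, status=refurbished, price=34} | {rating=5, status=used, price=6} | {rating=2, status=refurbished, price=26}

Positive, Negative, Positive

The pattern is that an item is 'Positive' exactly when: price ≥ 12.
{rating=1, status=refurbished, price=34} — price = 34, hence Positive. {rating=5, status=used, price=6} — price = 6, hence Negative. {rating=2, status=refurbished, price=26} — price = 26, hence Positive.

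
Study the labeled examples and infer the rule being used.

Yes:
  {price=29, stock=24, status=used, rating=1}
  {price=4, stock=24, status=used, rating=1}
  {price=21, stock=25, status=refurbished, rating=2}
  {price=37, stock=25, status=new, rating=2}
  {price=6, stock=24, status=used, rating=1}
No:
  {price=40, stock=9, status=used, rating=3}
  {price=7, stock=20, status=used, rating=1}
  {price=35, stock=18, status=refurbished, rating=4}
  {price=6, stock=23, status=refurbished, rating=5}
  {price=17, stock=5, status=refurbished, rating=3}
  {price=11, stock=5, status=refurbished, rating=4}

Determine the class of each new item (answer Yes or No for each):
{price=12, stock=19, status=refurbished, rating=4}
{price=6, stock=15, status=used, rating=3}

Every 'Yes' example satisfies: stock ≥ 24. None of the 'No' examples do.
{price=12, stock=19, status=refurbished, rating=4}: No (stock = 19).
{price=6, stock=15, status=used, rating=3}: No (stock = 15).

No, No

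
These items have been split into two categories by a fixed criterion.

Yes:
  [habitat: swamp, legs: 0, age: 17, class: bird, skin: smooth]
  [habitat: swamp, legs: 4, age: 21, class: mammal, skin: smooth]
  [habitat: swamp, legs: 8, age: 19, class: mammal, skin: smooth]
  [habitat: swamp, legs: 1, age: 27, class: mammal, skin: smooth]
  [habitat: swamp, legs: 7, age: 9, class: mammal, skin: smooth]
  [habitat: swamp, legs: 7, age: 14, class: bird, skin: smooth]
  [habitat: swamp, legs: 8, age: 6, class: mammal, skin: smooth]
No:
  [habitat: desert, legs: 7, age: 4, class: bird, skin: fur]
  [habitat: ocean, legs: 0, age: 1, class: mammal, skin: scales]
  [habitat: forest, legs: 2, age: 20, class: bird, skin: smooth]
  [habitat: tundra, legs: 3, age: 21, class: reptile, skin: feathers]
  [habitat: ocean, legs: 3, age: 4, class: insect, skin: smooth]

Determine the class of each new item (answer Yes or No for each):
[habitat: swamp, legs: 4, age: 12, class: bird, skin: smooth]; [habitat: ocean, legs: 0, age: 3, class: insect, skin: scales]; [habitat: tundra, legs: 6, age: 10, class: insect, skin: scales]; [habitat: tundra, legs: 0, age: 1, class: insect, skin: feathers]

Yes, No, No, No

Every 'Yes' example satisfies: habitat is swamp. None of the 'No' examples do.
[habitat: swamp, legs: 4, age: 12, class: bird, skin: smooth]: habitat is swamp, meets the rule → Yes. [habitat: ocean, legs: 0, age: 3, class: insect, skin: scales]: habitat is ocean, doesn't qualify → No. [habitat: tundra, legs: 6, age: 10, class: insect, skin: scales]: habitat is tundra, doesn't qualify → No. [habitat: tundra, legs: 0, age: 1, class: insect, skin: feathers]: habitat is tundra, doesn't qualify → No.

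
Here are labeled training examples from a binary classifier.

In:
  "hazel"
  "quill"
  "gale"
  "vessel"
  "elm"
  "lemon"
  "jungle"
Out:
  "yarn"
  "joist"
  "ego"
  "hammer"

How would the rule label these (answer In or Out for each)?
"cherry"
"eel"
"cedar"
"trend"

Out, In, Out, Out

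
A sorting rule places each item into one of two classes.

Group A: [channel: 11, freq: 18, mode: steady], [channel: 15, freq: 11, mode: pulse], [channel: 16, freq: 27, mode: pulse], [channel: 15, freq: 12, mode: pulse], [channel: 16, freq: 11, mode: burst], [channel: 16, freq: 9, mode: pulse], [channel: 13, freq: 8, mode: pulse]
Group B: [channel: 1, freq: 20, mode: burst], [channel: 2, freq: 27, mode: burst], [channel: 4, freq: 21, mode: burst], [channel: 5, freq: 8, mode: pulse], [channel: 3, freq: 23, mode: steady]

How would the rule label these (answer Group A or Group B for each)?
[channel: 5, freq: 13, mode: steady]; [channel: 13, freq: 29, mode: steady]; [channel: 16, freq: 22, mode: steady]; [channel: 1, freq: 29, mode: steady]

'Group A' ⟺ channel ≥ 11.
[channel: 5, freq: 13, mode: steady] — channel = 5, hence Group B. [channel: 13, freq: 29, mode: steady] — channel = 13, hence Group A. [channel: 16, freq: 22, mode: steady] — channel = 16, hence Group A. [channel: 1, freq: 29, mode: steady] — channel = 1, hence Group B.

Group B, Group A, Group A, Group B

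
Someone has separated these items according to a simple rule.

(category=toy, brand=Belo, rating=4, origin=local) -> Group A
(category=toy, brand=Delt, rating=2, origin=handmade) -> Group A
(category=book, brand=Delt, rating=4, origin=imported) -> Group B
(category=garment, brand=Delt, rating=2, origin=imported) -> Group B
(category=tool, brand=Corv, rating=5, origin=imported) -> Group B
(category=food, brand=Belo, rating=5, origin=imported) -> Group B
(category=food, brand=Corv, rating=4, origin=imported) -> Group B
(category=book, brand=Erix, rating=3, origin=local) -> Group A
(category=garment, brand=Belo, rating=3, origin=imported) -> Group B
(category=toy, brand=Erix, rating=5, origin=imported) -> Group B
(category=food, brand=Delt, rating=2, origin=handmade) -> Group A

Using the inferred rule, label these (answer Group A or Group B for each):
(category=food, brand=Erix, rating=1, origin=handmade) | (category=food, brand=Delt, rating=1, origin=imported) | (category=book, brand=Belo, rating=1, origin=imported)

Group A, Group B, Group B

The common property of the 'Group A' items is: origin is not imported. No 'Group B' item has it.
(category=food, brand=Erix, rating=1, origin=handmade) — origin is handmade, hence Group A. (category=food, brand=Delt, rating=1, origin=imported) — origin is imported, hence Group B. (category=book, brand=Belo, rating=1, origin=imported) — origin is imported, hence Group B.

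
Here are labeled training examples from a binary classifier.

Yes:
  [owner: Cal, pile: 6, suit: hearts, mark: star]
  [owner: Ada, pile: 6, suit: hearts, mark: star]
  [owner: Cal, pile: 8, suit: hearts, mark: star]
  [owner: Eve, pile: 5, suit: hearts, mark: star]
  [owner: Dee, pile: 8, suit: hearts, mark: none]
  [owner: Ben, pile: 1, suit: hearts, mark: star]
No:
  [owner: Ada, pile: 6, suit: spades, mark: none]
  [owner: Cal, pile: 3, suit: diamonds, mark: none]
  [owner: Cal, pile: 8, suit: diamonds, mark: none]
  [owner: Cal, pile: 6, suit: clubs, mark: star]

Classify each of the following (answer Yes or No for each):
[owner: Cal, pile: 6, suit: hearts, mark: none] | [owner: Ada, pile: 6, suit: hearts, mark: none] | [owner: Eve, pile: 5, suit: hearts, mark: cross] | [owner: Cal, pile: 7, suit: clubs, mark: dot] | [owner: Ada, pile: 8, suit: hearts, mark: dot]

One predicate separates the groups cleanly: suit is hearts.

Yes, Yes, Yes, No, Yes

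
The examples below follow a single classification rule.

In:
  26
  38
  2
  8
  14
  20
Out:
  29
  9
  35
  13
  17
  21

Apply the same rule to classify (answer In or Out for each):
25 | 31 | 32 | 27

Out, Out, In, Out

All 'In' examples share one property — even — and every 'Out' example lacks it.
Out: 25, since 25 is odd.
Out: 31, since 31 is odd.
In: 32, since 32 is even.
Out: 27, since 27 is odd.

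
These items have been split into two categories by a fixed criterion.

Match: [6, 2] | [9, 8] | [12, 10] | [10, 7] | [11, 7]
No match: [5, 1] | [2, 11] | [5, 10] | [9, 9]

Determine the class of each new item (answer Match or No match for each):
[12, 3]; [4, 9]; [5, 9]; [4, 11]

Match, No match, No match, No match

The classifier is using: first > second AND sum ≥ 8.
[12, 3] → 12 > 3, 12+3 = 15 → Match. [4, 9] → 4 < 9, 4+9 = 13 → No match. [5, 9] → 5 < 9, 5+9 = 14 → No match. [4, 11] → 4 < 11, 4+11 = 15 → No match.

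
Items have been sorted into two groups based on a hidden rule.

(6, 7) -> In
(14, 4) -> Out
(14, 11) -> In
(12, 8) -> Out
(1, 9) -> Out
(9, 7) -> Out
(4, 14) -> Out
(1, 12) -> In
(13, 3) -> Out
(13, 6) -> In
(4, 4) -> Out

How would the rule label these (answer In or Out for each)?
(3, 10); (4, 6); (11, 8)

The classifier is using: sum is odd.
(3, 10) → 3+10 = 13 → In. (4, 6) → 4+6 = 10 → Out. (11, 8) → 11+8 = 19 → In.

In, Out, In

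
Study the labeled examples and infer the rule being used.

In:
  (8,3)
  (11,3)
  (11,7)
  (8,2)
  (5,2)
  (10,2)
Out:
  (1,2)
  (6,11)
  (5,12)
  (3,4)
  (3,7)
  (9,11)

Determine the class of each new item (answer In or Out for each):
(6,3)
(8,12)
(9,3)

In, Out, In

Rule: first > second. This holds for each 'In' example and fails for each 'Out' one.
(6,3) → 6 > 3 → In.
(8,12) → 8 < 12 → Out.
(9,3) → 9 > 3 → In.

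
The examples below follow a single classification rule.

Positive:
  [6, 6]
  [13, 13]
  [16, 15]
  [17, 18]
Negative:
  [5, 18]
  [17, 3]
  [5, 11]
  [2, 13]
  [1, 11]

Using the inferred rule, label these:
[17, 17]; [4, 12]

A rule that fits every label: min ≥ 6 — true of each 'Positive' example, false of each 'Negative' one.
[17, 17] → min 17 → Positive. [4, 12] → min 4 → Negative.

Positive, Negative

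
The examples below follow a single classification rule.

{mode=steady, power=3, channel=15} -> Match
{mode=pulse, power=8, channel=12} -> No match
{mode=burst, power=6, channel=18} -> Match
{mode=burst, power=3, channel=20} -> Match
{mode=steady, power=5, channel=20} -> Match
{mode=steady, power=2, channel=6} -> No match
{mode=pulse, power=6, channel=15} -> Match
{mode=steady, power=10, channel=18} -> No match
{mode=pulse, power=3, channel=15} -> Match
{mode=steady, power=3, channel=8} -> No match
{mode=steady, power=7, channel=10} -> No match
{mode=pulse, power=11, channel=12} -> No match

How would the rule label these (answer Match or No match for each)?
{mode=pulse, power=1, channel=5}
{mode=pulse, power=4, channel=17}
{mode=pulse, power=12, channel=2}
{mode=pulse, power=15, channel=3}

No match, Match, No match, No match

The rule appears to be: power ≤ 6 AND channel ≥ 10.
{mode=pulse, power=1, channel=5}: No match (power = 1, channel = 5). {mode=pulse, power=4, channel=17}: Match (power = 4, channel = 17). {mode=pulse, power=12, channel=2}: No match (power = 12, channel = 2). {mode=pulse, power=15, channel=3}: No match (power = 15, channel = 3).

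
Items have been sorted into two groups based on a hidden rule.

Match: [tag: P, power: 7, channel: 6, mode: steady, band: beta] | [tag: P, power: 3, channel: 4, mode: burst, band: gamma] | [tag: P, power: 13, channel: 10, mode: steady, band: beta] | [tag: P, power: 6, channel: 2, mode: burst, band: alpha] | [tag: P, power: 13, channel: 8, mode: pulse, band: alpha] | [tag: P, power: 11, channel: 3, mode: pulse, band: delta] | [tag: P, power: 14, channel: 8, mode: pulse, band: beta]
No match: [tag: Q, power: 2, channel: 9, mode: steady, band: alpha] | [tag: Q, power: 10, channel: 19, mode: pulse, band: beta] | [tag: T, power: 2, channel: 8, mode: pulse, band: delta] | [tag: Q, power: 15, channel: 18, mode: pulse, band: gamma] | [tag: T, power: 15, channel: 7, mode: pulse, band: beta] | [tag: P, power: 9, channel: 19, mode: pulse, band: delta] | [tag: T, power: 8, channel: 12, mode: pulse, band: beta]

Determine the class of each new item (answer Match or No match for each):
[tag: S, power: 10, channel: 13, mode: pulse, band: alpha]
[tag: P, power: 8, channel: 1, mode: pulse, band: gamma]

No match, Match

The distinguishing property — tag is P AND channel ≤ 10 — holds for all the 'Match' cases and none of the 'No match' cases.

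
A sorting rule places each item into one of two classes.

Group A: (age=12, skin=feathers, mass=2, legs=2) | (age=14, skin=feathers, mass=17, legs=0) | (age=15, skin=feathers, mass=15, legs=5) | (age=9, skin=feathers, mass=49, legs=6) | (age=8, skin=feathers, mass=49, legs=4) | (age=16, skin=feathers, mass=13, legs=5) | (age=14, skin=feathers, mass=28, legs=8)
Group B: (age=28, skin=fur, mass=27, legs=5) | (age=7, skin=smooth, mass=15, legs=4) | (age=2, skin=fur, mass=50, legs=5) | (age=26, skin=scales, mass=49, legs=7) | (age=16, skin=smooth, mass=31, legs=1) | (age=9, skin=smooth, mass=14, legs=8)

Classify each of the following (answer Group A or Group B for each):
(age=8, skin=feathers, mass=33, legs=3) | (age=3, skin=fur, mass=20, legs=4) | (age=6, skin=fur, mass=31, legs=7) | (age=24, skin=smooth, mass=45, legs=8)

Group A, Group B, Group B, Group B

Every 'Group A' example satisfies: skin is feathers. None of the 'Group B' examples do.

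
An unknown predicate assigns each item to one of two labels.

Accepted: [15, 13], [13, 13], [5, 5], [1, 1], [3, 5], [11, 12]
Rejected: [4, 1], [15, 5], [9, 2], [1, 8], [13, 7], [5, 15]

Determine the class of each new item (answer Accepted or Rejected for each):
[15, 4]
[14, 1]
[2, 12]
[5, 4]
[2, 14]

Rejected, Rejected, Rejected, Accepted, Rejected

A rule that fits every label: |first − second| ≤ 2 — true of each 'Accepted' example, false of each 'Rejected' one.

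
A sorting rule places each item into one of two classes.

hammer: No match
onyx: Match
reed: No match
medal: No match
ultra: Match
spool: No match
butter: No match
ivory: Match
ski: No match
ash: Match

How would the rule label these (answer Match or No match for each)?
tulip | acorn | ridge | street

The pattern is that an item is 'Match' exactly when: starts with a vowel.

No match, Match, No match, No match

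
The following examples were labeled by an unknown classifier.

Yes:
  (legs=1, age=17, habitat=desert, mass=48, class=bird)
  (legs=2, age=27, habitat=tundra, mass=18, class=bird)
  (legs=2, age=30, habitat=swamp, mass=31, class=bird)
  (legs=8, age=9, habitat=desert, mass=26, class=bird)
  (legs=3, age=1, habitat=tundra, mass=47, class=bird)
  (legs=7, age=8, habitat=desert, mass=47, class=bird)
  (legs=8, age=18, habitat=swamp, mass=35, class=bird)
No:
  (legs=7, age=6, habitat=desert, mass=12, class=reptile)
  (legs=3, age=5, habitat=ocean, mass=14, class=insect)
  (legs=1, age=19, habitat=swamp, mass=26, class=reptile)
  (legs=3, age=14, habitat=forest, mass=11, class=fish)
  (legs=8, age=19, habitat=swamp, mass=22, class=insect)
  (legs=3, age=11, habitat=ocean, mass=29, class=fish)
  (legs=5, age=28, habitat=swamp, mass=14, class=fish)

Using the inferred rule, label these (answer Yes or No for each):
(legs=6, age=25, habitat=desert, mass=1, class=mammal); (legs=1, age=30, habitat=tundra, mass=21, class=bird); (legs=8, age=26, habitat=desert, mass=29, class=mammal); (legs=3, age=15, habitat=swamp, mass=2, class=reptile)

No, Yes, No, No

The classifier is using: class is bird.
(legs=6, age=25, habitat=desert, mass=1, class=mammal) — class is mammal, hence No. (legs=1, age=30, habitat=tundra, mass=21, class=bird) — class is bird, hence Yes. (legs=8, age=26, habitat=desert, mass=29, class=mammal) — class is mammal, hence No. (legs=3, age=15, habitat=swamp, mass=2, class=reptile) — class is reptile, hence No.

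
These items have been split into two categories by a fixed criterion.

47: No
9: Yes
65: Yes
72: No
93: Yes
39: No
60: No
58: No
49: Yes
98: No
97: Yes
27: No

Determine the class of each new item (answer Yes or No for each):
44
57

No, Yes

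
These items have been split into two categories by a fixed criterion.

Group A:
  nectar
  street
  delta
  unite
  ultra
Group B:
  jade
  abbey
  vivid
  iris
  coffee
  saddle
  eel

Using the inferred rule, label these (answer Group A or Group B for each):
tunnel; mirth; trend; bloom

Group A, Group A, Group A, Group B

The pattern is that an item is 'Group A' exactly when: contains 't'.
tunnel: has 't', passes → Group A.
mirth: has 't', passes → Group A.
trend: has 't', passes → Group A.
bloom: no 't', doesn't qualify → Group B.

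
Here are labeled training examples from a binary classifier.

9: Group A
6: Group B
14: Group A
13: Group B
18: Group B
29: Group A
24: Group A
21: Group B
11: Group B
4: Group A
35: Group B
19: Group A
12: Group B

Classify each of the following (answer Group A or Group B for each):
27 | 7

Group B, Group B

The rule appears to be: ≡ 4 (mod 5).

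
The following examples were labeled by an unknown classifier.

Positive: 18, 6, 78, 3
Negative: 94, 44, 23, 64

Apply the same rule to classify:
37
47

'Positive' ⟺ multiple of 3.
37: 37 = 3·12 + 1, fails the rule → Negative. 47: 47 = 3·15 + 2, fails the rule → Negative.

Negative, Negative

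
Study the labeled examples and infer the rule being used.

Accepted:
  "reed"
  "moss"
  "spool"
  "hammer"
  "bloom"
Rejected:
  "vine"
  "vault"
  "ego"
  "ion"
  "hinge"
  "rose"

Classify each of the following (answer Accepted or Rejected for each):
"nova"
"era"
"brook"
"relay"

The rule appears to be: has a double letter.
"nova": no doubled letter — lacks this property, so Rejected.
"era": no doubled letter — lacks this property, so Rejected.
"brook": 'oo' doubled — checks out, so Accepted.
"relay": no doubled letter — lacks this property, so Rejected.

Rejected, Rejected, Accepted, Rejected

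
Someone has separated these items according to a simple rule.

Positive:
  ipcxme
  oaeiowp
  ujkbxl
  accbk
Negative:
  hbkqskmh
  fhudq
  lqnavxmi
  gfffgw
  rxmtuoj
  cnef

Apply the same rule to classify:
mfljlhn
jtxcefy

The pattern is that an item is 'Positive' exactly when: starts with a vowel.
mfljlhn → starts with 'm' → Negative.
jtxcefy → starts with 'j' → Negative.

Negative, Negative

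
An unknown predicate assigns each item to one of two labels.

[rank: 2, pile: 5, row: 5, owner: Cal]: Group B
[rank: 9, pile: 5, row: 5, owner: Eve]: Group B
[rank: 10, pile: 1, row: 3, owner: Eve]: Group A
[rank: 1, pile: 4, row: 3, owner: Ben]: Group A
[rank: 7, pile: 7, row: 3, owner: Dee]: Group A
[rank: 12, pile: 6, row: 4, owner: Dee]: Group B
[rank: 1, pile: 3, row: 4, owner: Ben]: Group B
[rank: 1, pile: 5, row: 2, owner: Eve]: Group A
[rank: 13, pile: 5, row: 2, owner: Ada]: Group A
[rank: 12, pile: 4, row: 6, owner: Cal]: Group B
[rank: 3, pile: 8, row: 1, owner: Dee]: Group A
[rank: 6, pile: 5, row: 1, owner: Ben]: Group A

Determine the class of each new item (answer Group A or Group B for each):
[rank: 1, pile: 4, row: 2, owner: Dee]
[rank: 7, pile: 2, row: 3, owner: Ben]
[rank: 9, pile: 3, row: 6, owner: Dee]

Group A, Group A, Group B

'Group A' ⟺ row ≤ 3.
[rank: 1, pile: 4, row: 2, owner: Dee]: row = 2, meets the rule → Group A.
[rank: 7, pile: 2, row: 3, owner: Ben]: row = 3, meets the rule → Group A.
[rank: 9, pile: 3, row: 6, owner: Dee]: row = 6, fails the rule → Group B.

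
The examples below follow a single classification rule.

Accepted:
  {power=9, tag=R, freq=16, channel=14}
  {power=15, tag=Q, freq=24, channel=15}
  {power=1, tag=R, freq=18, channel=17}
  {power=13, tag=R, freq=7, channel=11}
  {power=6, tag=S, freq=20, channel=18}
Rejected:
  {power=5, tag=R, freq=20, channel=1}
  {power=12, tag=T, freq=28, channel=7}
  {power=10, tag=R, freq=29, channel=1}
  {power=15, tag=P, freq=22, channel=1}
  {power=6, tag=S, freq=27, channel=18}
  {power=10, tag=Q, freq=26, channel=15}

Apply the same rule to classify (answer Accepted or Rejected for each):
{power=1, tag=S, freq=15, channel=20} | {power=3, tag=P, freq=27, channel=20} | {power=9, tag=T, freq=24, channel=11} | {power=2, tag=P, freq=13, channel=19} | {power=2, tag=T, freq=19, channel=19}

Accepted, Rejected, Accepted, Accepted, Accepted

The rule appears to be: channel ≥ 7 AND freq ≤ 24.
{power=1, tag=S, freq=15, channel=20}: channel = 20, freq = 15, fits → Accepted.
{power=3, tag=P, freq=27, channel=20}: channel = 20, freq = 27, does not satisfy this → Rejected.
{power=9, tag=T, freq=24, channel=11}: channel = 11, freq = 24, fits → Accepted.
{power=2, tag=P, freq=13, channel=19}: channel = 19, freq = 13, fits → Accepted.
{power=2, tag=T, freq=19, channel=19}: channel = 19, freq = 19, fits → Accepted.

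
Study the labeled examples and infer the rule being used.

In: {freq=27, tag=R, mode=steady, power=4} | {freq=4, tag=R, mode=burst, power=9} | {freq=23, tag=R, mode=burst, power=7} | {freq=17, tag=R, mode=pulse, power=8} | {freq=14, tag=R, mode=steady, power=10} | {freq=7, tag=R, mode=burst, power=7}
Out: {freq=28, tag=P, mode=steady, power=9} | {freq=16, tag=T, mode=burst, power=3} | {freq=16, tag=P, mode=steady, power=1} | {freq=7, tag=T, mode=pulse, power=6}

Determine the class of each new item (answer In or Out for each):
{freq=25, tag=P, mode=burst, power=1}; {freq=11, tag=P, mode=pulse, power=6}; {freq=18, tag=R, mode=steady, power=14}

Looking at the examples, the only property every 'In' case has and every 'Out' case lacks is: tag is R.
{freq=25, tag=P, mode=burst, power=1} → tag is P → Out. {freq=11, tag=P, mode=pulse, power=6} → tag is P → Out. {freq=18, tag=R, mode=steady, power=14} → tag is R → In.

Out, Out, In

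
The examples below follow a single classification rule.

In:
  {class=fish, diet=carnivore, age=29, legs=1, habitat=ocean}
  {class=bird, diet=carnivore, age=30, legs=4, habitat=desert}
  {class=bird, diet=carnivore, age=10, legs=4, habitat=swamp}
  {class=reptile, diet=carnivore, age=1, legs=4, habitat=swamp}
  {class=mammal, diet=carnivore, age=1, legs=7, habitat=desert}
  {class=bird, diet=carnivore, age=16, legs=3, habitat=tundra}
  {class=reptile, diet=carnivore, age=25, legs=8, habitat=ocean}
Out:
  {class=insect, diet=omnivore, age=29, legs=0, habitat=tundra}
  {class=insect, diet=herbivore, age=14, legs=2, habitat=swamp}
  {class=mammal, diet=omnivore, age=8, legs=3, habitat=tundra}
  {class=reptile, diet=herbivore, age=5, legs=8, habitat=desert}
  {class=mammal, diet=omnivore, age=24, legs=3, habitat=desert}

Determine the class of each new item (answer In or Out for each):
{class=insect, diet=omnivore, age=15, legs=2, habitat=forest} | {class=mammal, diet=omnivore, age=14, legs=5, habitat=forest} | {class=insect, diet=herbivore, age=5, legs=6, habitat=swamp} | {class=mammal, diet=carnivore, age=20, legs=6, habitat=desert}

Out, Out, Out, In

All 'In' examples share one property — diet is carnivore — and every 'Out' example lacks it.
{class=insect, diet=omnivore, age=15, legs=2, habitat=forest}: diet is omnivore, does not fit → Out. {class=mammal, diet=omnivore, age=14, legs=5, habitat=forest}: diet is omnivore, does not fit → Out. {class=insect, diet=herbivore, age=5, legs=6, habitat=swamp}: diet is herbivore, does not fit → Out. {class=mammal, diet=carnivore, age=20, legs=6, habitat=desert}: diet is carnivore, satisfies this → In.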